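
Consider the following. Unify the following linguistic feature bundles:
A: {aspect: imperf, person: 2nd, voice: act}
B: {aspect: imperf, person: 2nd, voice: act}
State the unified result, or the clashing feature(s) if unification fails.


Compare features:
aspect: A=imperf vs B=imperf -> unified: imperf
person: A=2nd vs B=2nd -> unified: 2nd
voice: A=act vs B=act -> unified: act
No clashes found.

Unified: {aspect: imperf, person: 2nd, voice: act}


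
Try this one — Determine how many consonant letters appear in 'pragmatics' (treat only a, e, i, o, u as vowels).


Consonants in 'pragmatics': p, r, g, m, t, c, s = 7 consonants.

7


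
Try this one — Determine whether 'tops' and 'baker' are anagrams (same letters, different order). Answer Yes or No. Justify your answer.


Sorted letters of 'tops': 'opst'
Sorted letters of 'baker': 'abekr'
They do not match.

No


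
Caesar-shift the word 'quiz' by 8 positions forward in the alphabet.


Shift each letter by 8: q -> y, u -> c, i -> q, z -> h. Result: 'ycqh'.

ycqh


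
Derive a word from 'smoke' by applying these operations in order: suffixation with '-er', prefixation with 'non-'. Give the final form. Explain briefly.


Step 1: Add suffix '-er' to 'smoke' = 'smoker'
Step 2: Add prefix 'non-' to 'smoker' = 'nonsmoker'

nonsmoker


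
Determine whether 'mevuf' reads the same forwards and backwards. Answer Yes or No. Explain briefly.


Forward: 'mevuf'
Reversed: 'fuvem'
They differ.

No


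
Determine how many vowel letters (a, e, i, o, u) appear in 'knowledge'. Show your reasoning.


Vowels in 'knowledge': o, e, e = 3 vowels.

3


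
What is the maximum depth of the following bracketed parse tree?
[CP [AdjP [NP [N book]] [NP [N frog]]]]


Count bracket nesting levels:
'[' at pos 0: depth = 1
'[' at pos 4: depth = 2
'[' at pos 10: depth = 3
'[' at pos 14: depth = 4
'[' at pos 24: depth = 3
'[' at pos 28: depth = 4
Maximum depth reached: 4

4


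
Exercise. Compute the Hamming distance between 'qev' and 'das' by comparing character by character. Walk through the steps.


Alignment:
Position 1: 'q' vs 'd' = DIFFER
Position 2: 'e' vs 'a' = DIFFER
Position 3: 'v' vs 's' = DIFFER
Total differences: 3

3


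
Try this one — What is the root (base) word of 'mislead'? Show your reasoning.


Remove prefix 'mis' from 'mislead' to get root 'lead'.

lead


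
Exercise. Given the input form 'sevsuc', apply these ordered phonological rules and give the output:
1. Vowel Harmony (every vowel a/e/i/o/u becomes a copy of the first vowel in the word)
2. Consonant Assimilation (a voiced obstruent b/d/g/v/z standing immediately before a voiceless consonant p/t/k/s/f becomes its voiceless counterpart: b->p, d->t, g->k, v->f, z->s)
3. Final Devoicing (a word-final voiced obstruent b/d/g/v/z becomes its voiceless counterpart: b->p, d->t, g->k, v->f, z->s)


Starting form: 'sevsuc'
Rule 1: Vowel Harmony: all vowels become 'e' (matching first vowel). 'sevsuc' -> 'sevsec'
Rule 2: Consonant Assimilation: voiced obstruent before voiceless consonant becomes voiceless ('vs' -> 'fs'). 'sevsec' -> 'sefsec'
Rule 3: Final Devoicing: final consonant 'c' is not one of the voiced obstruents b/d/g/v/z. No change.
Final form: 'sefsec'

sefsec


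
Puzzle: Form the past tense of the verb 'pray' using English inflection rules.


Apply rule: Add -ed. 'pray' becomes 'prayed'.

prayed


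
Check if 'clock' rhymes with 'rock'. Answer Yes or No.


Rime (stressed vowel + following sounds) of 'clock': -ock = /ɒk/
Rime of 'rock': -ock = /ɒk/
/ɒk/ and /ɒk/ are the same ending sound, so the words rhyme.

Yes


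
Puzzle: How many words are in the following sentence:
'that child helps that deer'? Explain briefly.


Split into words: that | child | helps | that | deer = 5 words.

5


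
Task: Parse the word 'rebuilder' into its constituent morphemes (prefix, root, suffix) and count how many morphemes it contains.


Step 1: Identify prefix: 're' (meaning: again)
Step 2: Identify root: 'build'
Step 3: Identify suffix(es): 'er'
Decomposition: re- (prefix: again) + build (root) + -er (suffix: one who)
Total morphemes: 3

3 morphemes (re- (prefix: again) + build (root) + -er (suffix: one who))


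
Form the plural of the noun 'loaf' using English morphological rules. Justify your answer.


Apply rule: Change -f to -ves. 'loaf' becomes 'loaves'.

loaves


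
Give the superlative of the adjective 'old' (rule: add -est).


Apply superlative formation (add -est): 'old' -> 'oldest'.

oldest


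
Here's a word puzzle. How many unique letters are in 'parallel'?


Unique letters in 'parallel': {a, e, l, p, r} = 5 distinct letters.

5


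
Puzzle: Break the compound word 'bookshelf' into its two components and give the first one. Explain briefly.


Split 'bookshelf' into 'book' + 'shelf'. The first part is 'book'.

book


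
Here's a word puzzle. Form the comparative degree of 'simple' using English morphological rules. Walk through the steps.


Apply comparative formation (ends in e: add -r): 'simple' -> 'simpler'.

simpler


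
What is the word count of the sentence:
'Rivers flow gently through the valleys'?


Split into words: Rivers | flow | gently | through | the | valleys = 6 words.

6


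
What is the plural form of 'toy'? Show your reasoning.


Apply rule: Add -s. 'toy' becomes 'toys'.

toys


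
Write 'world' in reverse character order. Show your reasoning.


Reverse 'world' character by character: 'dlrow'.

dlrow


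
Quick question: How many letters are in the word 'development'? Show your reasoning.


Spell out 'development' and number each letter: d(1), e(2), v(3), e(4), l(5), o(6), p(7), m(8), e(9), n(10), t(11). Total: 11 letters.

11


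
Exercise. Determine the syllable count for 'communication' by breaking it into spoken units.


Break 'communication' into syllables: com-mu-ni-ca-tion -> com | mu | ni | ca | tion = 5 syllables

5 syllables


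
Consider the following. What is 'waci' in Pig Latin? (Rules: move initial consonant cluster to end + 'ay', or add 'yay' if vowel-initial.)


'waci': move consonant cluster 'w' to end and add 'ay': 'aciway'.

aciway


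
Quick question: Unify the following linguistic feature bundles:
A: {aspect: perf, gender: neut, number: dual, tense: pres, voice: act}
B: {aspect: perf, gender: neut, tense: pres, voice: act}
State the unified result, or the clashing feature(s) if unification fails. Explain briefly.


Compare features:
aspect: A=perf vs B=perf -> unified: perf
gender: A=neut vs B=neut -> unified: neut
number: A=dual vs B=_ -> unified: dual
tense: A=pres vs B=pres -> unified: pres
voice: A=act vs B=act -> unified: act
No clashes found.

Unified: {aspect: perf, gender: neut, number: dual, tense: pres, voice: act}


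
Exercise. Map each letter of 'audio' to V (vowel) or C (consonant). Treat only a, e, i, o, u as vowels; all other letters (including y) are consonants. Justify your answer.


Letter mapping: a = V, u = V, d = C, i = V, o = V.

VVCVV


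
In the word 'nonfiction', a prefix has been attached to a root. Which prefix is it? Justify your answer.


The word 'nonfiction' = 'non' (prefix) + 'fiction' (root). The prefix is 'non'.

non


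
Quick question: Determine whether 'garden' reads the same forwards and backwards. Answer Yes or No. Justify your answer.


Forward: 'garden'
Reversed: 'nedrag'
They differ.

No


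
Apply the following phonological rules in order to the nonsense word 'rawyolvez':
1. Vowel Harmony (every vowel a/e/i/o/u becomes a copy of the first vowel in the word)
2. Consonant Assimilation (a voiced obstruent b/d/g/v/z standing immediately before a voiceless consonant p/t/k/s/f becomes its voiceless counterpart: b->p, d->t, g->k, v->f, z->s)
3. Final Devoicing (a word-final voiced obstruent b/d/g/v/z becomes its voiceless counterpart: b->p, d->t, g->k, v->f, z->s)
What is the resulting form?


Starting form: 'rawyolvez'
Rule 1: Vowel Harmony: all vowels become 'a' (matching first vowel). 'rawyolvez' -> 'rawyalvaz'
Rule 2: Consonant Assimilation: no voiced obstruent (b/d/g/v/z) stands immediately before a voiceless consonant (p/t/k/s/f). No change.
Rule 3: Final Devoicing: word-final voiced obstruent 'z' becomes voiceless 's'. 'rawyalvaz' -> 'rawyalvas'
Final form: 'rawyalvas'

rawyalvas


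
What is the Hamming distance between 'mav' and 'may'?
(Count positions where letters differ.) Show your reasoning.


Alignment:
Position 1: 'm' vs 'm' = match
Position 2: 'a' vs 'a' = match
Position 3: 'v' vs 'y' = DIFFER
Total differences: 1

1


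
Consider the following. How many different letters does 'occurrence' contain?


Unique letters in 'occurrence': {c, e, n, o, r, u} = 6 distinct letters.

6


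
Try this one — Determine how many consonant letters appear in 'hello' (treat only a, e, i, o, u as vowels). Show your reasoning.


Consonants in 'hello': h, l, l = 3 consonants.

3


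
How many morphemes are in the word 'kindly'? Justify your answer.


Decomposition: kind (root) + -ly (suffix) = 2 morpheme(s)

2 morphemes


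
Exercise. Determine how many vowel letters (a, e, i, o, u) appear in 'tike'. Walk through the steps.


Vowels in 'tike': i, e = 2 vowels.

2


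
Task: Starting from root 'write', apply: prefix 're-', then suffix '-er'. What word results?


Step 1: Add prefix 're-' to 'write' = 'rewrite'
Step 2: Add suffix '-er' to 'rewrite' = 'rewriter'

rewriter


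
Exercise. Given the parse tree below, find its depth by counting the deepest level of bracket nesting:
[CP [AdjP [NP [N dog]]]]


Count bracket nesting levels:
'[' at pos 0: depth = 1
'[' at pos 4: depth = 2
'[' at pos 10: depth = 3
'[' at pos 14: depth = 4
Maximum depth reached: 4

4


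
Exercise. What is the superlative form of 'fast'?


Apply superlative formation (add -est): 'fast' -> 'fastest'.

fastest


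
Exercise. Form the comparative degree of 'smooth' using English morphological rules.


Apply comparative formation (add -er): 'smooth' -> 'smoother'.

smoother


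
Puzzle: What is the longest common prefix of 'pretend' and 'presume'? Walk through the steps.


Compare from the start: 3 characters match: 'pre'. Mismatch at position 4: 't' vs 's'.

pre


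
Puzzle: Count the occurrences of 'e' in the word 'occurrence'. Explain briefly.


Letter 'e' in 'occurrence': found at position(s) 7, 10 = 2 occurrence(s).

2


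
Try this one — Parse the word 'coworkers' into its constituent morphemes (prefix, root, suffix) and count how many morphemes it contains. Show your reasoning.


Step 1: Identify prefix: 'co' (meaning: together)
Step 2: Identify root: 'work'
Step 3: Identify suffix(es): 'er, s'
Decomposition: co- (prefix: together) + work (root) + -er (suffix: one who) + -s (plural)
Total morphemes: 4

4 morphemes (co- (prefix: together) + work (root) + -er (suffix: one who) + -s (plural))


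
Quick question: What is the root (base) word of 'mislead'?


Remove prefix 'mis' from 'mislead' to get root 'lead'.

lead


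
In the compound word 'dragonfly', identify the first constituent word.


Split 'dragonfly' into 'dragon' + 'fly'. The first part is 'dragon'.

dragon


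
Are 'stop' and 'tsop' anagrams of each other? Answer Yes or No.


Sorted letters of 'stop': 'opst'
Sorted letters of 'tsop': 'opst'
They match.

Yes


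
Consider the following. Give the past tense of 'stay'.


Apply rule: Add -ed. 'stay' becomes 'stayed'.

stayed


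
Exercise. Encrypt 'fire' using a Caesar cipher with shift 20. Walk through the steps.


Shift each letter by 20: f -> z, i -> c, r -> l, e -> y. Result: 'zcly'.

zcly


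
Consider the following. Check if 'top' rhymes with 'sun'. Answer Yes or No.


Rime (stressed vowel + following sounds) of 'top': -op = /ɒp/
Rime of 'sun': -un = /ʌn/
/ɒp/ and /ʌn/ are different ending sounds, so the words do not rhyme.

No


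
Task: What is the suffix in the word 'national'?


The word 'national' = 'nation' (root) + '-al' (suffix). The suffix is '-al'.

al


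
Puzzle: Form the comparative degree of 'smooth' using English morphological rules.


Apply comparative formation (add -er): 'smooth' -> 'smoother'.

smoother


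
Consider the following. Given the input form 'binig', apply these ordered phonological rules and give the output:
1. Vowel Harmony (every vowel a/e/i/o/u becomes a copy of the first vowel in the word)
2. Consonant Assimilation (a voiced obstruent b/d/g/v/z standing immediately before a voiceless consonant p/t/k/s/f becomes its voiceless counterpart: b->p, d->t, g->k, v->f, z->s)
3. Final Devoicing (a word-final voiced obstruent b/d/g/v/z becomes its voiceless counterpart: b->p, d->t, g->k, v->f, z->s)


Starting form: 'binig'
Rule 1: Vowel Harmony: all vowels already match. No change.
Rule 2: Consonant Assimilation: no voiced obstruent (b/d/g/v/z) stands immediately before a voiceless consonant (p/t/k/s/f). No change.
Rule 3: Final Devoicing: word-final voiced obstruent 'g' becomes voiceless 'k'. 'binig' -> 'binik'
Final form: 'binik'

binik


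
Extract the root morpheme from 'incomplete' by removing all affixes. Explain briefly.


Remove prefix 'in' from 'incomplete' to get root 'complete'.

complete


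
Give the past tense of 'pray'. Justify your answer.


Apply rule: Add -ed. 'pray' becomes 'prayed'.

prayed


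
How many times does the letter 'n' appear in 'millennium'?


Letter 'n' in 'millennium': found at position(s) 6, 7 = 2 occurrence(s).

2


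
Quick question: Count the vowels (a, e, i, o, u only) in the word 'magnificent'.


Vowels in 'magnificent': a, i, i, e = 4 vowels.

4


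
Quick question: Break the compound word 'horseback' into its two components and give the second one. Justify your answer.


Split 'horseback' into 'horse' + 'back'. The second part is 'back'.

back


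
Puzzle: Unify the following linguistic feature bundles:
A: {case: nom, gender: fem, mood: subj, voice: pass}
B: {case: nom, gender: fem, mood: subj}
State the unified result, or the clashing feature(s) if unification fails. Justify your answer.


Compare features:
case: A=nom vs B=nom -> unified: nom
gender: A=fem vs B=fem -> unified: fem
mood: A=subj vs B=subj -> unified: subj
voice: A=pass vs B=_ -> unified: pass
No clashes found.

Unified: {case: nom, gender: fem, mood: subj, voice: pass}


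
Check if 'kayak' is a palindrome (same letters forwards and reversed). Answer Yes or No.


Forward: 'kayak'
Reversed: 'kayak'
They are identical.

Yes


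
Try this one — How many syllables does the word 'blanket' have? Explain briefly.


Break 'blanket' into syllables: blan-ket -> blan | ket = 2 syllables

2 syllables


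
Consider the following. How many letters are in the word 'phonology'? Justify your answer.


Spell out 'phonology' and number each letter: p(1), h(2), o(3), n(4), o(5), l(6), o(7), g(8), y(9). Total: 9 letters.

9


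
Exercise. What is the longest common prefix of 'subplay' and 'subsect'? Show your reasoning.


Compare from the start: 3 characters match: 'sub'. Mismatch at position 4: 'p' vs 's'.

sub


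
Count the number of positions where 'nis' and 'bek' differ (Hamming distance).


Alignment:
Position 1: 'n' vs 'b' = DIFFER
Position 2: 'i' vs 'e' = DIFFER
Position 3: 's' vs 'k' = DIFFER
Total differences: 3

3


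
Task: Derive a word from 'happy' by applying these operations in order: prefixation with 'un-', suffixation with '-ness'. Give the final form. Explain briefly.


Step 1: Add prefix 'un-' to 'happy' = 'unhappy'
Step 2: Add suffix '-ness' to 'unhappy' = 'unhappiness'

unhappiness


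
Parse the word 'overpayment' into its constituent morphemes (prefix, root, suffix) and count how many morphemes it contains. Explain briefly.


Step 1: Identify prefix: 'over' (meaning: excessively)
Step 2: Identify root: 'pay'
Step 3: Identify suffix(es): 'ment'
Decomposition: over- (prefix: excessively) + pay (root) + -ment (suffix: action/result)
Total morphemes: 3

3 morphemes (over- (prefix: excessively) + pay (root) + -ment (suffix: action/result))


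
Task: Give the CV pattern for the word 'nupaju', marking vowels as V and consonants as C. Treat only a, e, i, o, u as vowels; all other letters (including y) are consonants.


Letter mapping: n = C, u = V, p = C, a = V, j = C, u = V.

CVCVCV


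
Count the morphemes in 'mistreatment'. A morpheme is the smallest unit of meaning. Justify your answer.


Decomposition: mis- (prefix) + treat (root) + -ment (suffix) = 3 morpheme(s)

3 morphemes


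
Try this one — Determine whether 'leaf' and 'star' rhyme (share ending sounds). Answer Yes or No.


Rime (stressed vowel + following sounds) of 'leaf': -eaf = /iːf/
Rime of 'star': -ar = /ɑːr/
/iːf/ and /ɑːr/ are different ending sounds, so the words do not rhyme.

No


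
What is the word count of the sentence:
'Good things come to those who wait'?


Split into words: Good | things | come | to | those | who | wait = 7 words.

7


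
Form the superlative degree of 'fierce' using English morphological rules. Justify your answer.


Apply superlative formation (ends in e: add -st): 'fierce' -> 'fiercest'.

fiercest


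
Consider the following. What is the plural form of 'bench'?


Apply rule: Add -es (sibilant/fricative ending). 'bench' becomes 'benches'.

benches


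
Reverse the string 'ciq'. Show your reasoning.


Reverse 'ciq' character by character: 'qic'.

qic


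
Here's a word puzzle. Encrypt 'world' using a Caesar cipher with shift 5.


Shift each letter by 5: w -> b, o -> t, r -> w, l -> q, d -> i. Result: 'btwqi'.

btwqi


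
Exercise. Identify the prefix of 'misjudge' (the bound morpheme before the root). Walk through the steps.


The word 'misjudge' = 'mis' (prefix) + 'judge' (root). The prefix is 'mis'.

mis


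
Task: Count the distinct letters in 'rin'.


Unique letters in 'rin': {i, n, r} = 3 distinct letters.

3


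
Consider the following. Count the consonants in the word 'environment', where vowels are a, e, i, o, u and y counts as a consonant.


Consonants in 'environment': n, v, r, n, m, n, t = 7 consonants.

7


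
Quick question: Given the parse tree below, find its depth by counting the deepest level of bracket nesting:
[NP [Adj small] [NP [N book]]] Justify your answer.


Count bracket nesting levels:
'[' at pos 0: depth = 1
'[' at pos 4: depth = 2
'[' at pos 16: depth = 2
'[' at pos 20: depth = 3
Maximum depth reached: 3

3


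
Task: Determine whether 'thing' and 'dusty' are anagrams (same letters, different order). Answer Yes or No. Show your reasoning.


Sorted letters of 'thing': 'ghint'
Sorted letters of 'dusty': 'dstuy'
They do not match.

No


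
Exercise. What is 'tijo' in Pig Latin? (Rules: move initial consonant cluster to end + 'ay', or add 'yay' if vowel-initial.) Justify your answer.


'tijo': move consonant cluster 't' to end and add 'ay': 'ijotay'.

ijotay


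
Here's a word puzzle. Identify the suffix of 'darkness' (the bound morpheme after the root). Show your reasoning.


The word 'darkness' = 'dark' (root) + '-ness' (suffix). The suffix is '-ness'.

ness


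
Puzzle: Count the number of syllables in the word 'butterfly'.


Break 'butterfly' into syllables: but-ter-fly -> but | ter | fly = 3 syllables

3 syllables


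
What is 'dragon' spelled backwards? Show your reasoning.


Reverse 'dragon' character by character: 'nogard'.

nogard


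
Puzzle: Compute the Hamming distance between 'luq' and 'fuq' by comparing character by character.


Alignment:
Position 1: 'l' vs 'f' = DIFFER
Position 2: 'u' vs 'u' = match
Position 3: 'q' vs 'q' = match
Total differences: 1

1


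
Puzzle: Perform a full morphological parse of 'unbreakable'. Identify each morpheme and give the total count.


Step 1: Identify prefix: 'un' (meaning: not/reverse)
Step 2: Identify root: 'break'
Step 3: Identify suffix(es): 'able'
Decomposition: un- (prefix: not/reverse) + break (root) + -able (suffix: capable of)
Total morphemes: 3

3 morphemes (un- (prefix: not/reverse) + break (root) + -able (suffix: capable of))


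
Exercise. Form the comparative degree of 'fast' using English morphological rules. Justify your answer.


Apply comparative formation (add -er): 'fast' -> 'faster'.

faster


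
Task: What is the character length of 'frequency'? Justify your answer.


Spell out 'frequency' and number each letter: f(1), r(2), e(3), q(4), u(5), e(6), n(7), c(8), y(9). Total: 9 letters.

9


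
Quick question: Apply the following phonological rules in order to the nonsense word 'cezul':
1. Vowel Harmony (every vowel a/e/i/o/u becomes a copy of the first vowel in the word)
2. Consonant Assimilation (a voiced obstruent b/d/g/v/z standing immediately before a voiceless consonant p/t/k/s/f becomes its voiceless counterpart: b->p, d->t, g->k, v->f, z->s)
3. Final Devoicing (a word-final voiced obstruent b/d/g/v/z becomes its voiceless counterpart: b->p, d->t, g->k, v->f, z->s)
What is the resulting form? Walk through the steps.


Starting form: 'cezul'
Rule 1: Vowel Harmony: all vowels become 'e' (matching first vowel). 'cezul' -> 'cezel'
Rule 2: Consonant Assimilation: no voiced obstruent (b/d/g/v/z) stands immediately before a voiceless consonant (p/t/k/s/f). No change.
Rule 3: Final Devoicing: final consonant 'l' is not one of the voiced obstruents b/d/g/v/z. No change.
Final form: 'cezel'

cezel


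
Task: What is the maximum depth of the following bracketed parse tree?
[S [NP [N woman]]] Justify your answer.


Count bracket nesting levels:
'[' at pos 0: depth = 1
'[' at pos 3: depth = 2
'[' at pos 7: depth = 3
Maximum depth reached: 3

3


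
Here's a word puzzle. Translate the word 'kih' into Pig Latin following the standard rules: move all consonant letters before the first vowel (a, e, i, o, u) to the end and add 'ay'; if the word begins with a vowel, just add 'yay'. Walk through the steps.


'kih': move consonant cluster 'k' to end and add 'ay': 'ihkay'.

ihkay


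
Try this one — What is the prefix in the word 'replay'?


The word 'replay' = 're' (prefix) + 'play' (root). The prefix is 're'.

re


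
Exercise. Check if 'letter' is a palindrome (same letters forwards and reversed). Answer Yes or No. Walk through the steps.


Forward: 'letter'
Reversed: 'rettel'
They differ.

No


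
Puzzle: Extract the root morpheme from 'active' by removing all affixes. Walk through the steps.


Remove suffix '-ive' from 'active' to get root 'act'.

act


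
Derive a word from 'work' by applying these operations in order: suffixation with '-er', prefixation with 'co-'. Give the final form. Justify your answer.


Step 1: Add suffix '-er' to 'work' = 'worker'
Step 2: Add prefix 'co-' to 'worker' = 'coworker'

coworker


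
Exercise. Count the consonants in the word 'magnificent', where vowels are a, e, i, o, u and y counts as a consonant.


Consonants in 'magnificent': m, g, n, f, c, n, t = 7 consonants.

7


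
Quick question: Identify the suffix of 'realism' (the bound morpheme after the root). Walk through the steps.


The word 'realism' = 'real' (root) + '-ism' (suffix). The suffix is '-ism'.

ism


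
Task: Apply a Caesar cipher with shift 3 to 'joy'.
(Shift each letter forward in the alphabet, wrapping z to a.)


Shift each letter by 3: j -> m, o -> r, y -> b. Result: 'mrb'.

mrb


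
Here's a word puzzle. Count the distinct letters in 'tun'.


Unique letters in 'tun': {n, t, u} = 3 distinct letters.

3


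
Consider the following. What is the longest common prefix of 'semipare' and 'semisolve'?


Compare from the start: 4 characters match: 'semi'. Mismatch at position 5: 'p' vs 's'.

semi


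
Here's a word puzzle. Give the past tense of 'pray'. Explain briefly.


Apply rule: Add -ed. 'pray' becomes 'prayed'.

prayed


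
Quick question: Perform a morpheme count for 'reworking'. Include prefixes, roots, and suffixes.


Decomposition: re- (prefix) + work (root) + -ing (suffix) = 3 morpheme(s)

3 morphemes


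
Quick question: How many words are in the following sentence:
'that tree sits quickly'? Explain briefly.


Split into words: that | tree | sits | quickly = 4 words.

4


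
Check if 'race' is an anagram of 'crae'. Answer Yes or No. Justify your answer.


Sorted letters of 'race': 'acer'
Sorted letters of 'crae': 'acer'
They match.

Yes


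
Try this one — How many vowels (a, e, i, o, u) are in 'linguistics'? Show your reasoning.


Vowels in 'linguistics': i, u, i, i = 4 vowels.

4


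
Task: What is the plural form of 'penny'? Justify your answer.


Apply rule: Change -y to -ies (consonant + y). 'penny' becomes 'pennies'.

pennies


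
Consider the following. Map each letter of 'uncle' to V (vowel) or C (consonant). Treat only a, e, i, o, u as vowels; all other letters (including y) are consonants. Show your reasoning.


Letter mapping: u = V, n = C, c = C, l = C, e = V.

VCCCV


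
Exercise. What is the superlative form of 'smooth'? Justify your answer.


Apply superlative formation (add -est): 'smooth' -> 'smoothest'.

smoothest


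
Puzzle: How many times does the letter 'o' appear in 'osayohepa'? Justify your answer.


Letter 'o' in 'osayohepa': found at position(s) 1, 5 = 2 occurrence(s).

2


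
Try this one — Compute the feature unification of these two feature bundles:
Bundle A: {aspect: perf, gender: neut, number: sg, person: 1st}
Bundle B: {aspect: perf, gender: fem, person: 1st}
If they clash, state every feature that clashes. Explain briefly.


Compare features:
aspect: A=perf vs B=perf -> unified: perf
gender: A=neut vs B=fem -> CLASH
number: A=sg vs B=_ -> unified: sg
person: A=1st vs B=1st -> unified: 1st
Clash detected on feature 'gender' (neut vs fem); unification fails.

CLASH on 'gender' (neut vs fem)


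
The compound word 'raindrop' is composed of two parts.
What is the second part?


Split 'raindrop' into 'rain' + 'drop'. The second part is 'drop'.

drop


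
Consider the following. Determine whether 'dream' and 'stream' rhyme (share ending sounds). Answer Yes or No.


Rime (stressed vowel + following sounds) of 'dream': -eam = /iːm/
Rime of 'stream': -eam = /iːm/
/iːm/ and /iːm/ are the same ending sound, so the words rhyme.

Yes


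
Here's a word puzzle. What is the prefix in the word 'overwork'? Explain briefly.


The word 'overwork' = 'over' (prefix) + 'work' (root). The prefix is 'over'.

over


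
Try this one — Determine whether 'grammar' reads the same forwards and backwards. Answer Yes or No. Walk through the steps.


Forward: 'grammar'
Reversed: 'rammarg'
They differ.

No


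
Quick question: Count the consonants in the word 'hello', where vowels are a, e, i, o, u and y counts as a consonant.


Consonants in 'hello': h, l, l = 3 consonants.

3


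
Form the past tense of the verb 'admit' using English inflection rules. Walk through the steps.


Apply rule: Double final consonant and add -ed. 'admit' becomes 'admitted'.

admitted


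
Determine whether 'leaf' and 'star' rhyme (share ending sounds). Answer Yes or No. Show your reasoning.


Rime (stressed vowel + following sounds) of 'leaf': -eaf = /iːf/
Rime of 'star': -ar = /ɑːr/
/iːf/ and /ɑːr/ are different ending sounds, so the words do not rhyme.

No


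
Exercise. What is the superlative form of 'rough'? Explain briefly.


Apply superlative formation (add -est): 'rough' -> 'roughest'.

roughest


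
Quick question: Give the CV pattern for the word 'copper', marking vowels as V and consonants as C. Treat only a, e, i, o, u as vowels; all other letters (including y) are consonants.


Letter mapping: c = C, o = V, p = C, p = C, e = V, r = C.

CVCCVC


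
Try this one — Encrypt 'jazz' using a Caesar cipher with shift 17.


Shift each letter by 17: j -> a, a -> r, z -> q, z -> q. Result: 'arqq'.

arqq


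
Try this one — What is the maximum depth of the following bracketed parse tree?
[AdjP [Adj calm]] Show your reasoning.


Count bracket nesting levels:
'[' at pos 0: depth = 1
'[' at pos 6: depth = 2
Maximum depth reached: 2

2


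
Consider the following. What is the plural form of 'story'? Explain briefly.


Apply rule: Change -y to -ies (consonant + y). 'story' becomes 'stories'.

stories


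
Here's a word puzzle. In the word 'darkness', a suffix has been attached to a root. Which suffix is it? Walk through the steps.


The word 'darkness' = 'dark' (root) + '-ness' (suffix). The suffix is '-ness'.

ness


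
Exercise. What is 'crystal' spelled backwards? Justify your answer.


Reverse 'crystal' character by character: 'latsyrc'.

latsyrc


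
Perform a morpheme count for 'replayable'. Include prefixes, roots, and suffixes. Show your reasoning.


Decomposition: re- (prefix) + play (root) + -able (suffix) = 3 morpheme(s)

3 morphemes


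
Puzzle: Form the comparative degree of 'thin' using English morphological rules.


Apply comparative formation (double final consonant, add -er): 'thin' -> 'thinner'.

thinner


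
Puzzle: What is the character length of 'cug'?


Spell out 'cug' and number each letter: c(1), u(2), g(3). Total: 3 letters.

3


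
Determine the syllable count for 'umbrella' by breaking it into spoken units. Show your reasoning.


Break 'umbrella' into syllables: um-brel-la -> um | brel | la = 3 syllables

3 syllables


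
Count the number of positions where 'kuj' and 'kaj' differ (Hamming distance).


Alignment:
Position 1: 'k' vs 'k' = match
Position 2: 'u' vs 'a' = DIFFER
Position 3: 'j' vs 'j' = match
Total differences: 1

1


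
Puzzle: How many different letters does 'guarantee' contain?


Unique letters in 'guarantee': {a, e, g, n, r, t, u} = 7 distinct letters.

7


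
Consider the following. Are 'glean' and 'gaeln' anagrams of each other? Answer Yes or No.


Sorted letters of 'glean': 'aegln'
Sorted letters of 'gaeln': 'aegln'
They match.

Yes


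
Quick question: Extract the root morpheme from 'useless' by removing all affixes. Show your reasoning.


Remove suffix '-less' from 'useless' to get root 'use'.

use


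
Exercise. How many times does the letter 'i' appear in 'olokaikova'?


Letter 'i' in 'olokaikova': found at position(s) 6 = 1 occurrence(s).

1


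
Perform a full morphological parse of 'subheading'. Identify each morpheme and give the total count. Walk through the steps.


Step 1: Identify prefix: 'sub' (meaning: below)
Step 2: Identify root: 'head'
Step 3: Identify suffix(es): 'ing'
Decomposition: sub- (prefix: below) + head (root) + -ing (suffix: ongoing/result)
Total morphemes: 3

3 morphemes (sub- (prefix: below) + head (root) + -ing (suffix: ongoing/result))


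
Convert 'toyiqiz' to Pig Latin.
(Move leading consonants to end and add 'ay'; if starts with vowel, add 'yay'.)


'toyiqiz': move consonant cluster 't' to end and add 'ay': 'oyiqiztay'.

oyiqiztay


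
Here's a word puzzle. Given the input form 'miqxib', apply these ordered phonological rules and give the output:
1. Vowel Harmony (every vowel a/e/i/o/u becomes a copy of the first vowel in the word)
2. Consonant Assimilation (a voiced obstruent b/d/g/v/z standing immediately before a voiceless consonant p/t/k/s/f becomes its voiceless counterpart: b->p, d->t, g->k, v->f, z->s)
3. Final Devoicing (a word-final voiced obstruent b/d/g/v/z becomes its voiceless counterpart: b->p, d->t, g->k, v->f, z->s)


Starting form: 'miqxib'
Rule 1: Vowel Harmony: all vowels already match. No change.
Rule 2: Consonant Assimilation: no voiced obstruent (b/d/g/v/z) stands immediately before a voiceless consonant (p/t/k/s/f). No change.
Rule 3: Final Devoicing: word-final voiced obstruent 'b' becomes voiceless 'p'. 'miqxib' -> 'miqxip'
Final form: 'miqxip'

miqxip


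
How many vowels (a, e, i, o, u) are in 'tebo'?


Vowels in 'tebo': e, o = 2 vowels.

2


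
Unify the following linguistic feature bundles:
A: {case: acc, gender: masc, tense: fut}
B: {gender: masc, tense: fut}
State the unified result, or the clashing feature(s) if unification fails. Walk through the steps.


Compare features:
case: A=acc vs B=_ -> unified: acc
gender: A=masc vs B=masc -> unified: masc
tense: A=fut vs B=fut -> unified: fut
No clashes found.

Unified: {case: acc, gender: masc, tense: fut}


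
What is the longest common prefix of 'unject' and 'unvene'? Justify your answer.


Compare from the start: 2 characters match: 'un'. Mismatch at position 3: 'j' vs 'v'.

un


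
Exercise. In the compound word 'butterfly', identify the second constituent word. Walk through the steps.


Split 'butterfly' into 'butter' + 'fly'. The second part is 'fly'.

fly


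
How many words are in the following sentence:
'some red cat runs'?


Split into words: some | red | cat | runs = 4 words.

4


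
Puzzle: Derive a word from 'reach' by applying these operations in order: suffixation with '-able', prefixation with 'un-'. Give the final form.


Step 1: Add suffix '-able' to 'reach' = 'reachable'
Step 2: Add prefix 'un-' to 'reachable' = 'unreachable'

unreachable


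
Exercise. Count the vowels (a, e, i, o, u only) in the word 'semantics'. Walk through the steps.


Vowels in 'semantics': e, a, i = 3 vowels.

3


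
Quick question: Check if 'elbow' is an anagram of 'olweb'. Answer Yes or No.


Sorted letters of 'elbow': 'below'
Sorted letters of 'olweb': 'below'
They match.

Yes


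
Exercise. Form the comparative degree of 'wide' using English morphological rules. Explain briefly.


Apply comparative formation (ends in e: add -r): 'wide' -> 'wider'.

wider


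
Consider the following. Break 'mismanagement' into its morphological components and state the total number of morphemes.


Step 1: Identify prefix: 'mis' (meaning: wrongly)
Step 2: Identify root: 'manage'
Step 3: Identify suffix(es): 'ment'
Decomposition: mis- (prefix: wrongly) + manage (root) + -ment (suffix: action/result)
Total morphemes: 3

3 morphemes (mis- (prefix: wrongly) + manage (root) + -ment (suffix: action/result))


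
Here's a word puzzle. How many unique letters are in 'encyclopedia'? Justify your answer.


Unique letters in 'encyclopedia': {a, c, d, e, i, l, n, o, p, y} = 10 distinct letters.

10


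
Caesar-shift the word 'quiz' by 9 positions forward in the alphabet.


Shift each letter by 9: q -> z, u -> d, i -> r, z -> i. Result: 'zdri'.

zdri


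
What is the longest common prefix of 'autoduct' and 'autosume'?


Compare from the start: 4 characters match: 'auto'. Mismatch at position 5: 'd' vs 's'.

auto


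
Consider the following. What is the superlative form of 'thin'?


Apply superlative formation (double final consonant, add -est): 'thin' -> 'thinnest'.

thinnest


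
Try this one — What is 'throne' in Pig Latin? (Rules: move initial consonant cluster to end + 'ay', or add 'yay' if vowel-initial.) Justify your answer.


'throne': move consonant cluster 'thr' to end and add 'ay': 'onethray'.

onethray


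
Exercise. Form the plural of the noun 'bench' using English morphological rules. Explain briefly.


Apply rule: Add -es (sibilant/fricative ending). 'bench' becomes 'benches'.

benches


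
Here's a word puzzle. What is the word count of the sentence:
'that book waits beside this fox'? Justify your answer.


Split into words: that | book | waits | beside | this | fox = 6 words.

6


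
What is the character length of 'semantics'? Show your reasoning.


Spell out 'semantics' and number each letter: s(1), e(2), m(3), a(4), n(5), t(6), i(7), c(8), s(9). Total: 9 letters.

9


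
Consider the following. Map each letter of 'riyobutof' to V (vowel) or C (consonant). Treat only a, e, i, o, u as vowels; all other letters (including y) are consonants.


Letter mapping: r = C, i = V, y = C, o = V, b = C, u = V, t = C, o = V, f = C.

CVCVCVCVC


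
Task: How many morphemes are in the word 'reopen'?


Decomposition: re- (prefix) + open (root) = 2 morpheme(s)

2 morphemes


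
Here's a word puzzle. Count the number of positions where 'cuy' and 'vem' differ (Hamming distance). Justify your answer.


Alignment:
Position 1: 'c' vs 'v' = DIFFER
Position 2: 'u' vs 'e' = DIFFER
Position 3: 'y' vs 'm' = DIFFER
Total differences: 3

3


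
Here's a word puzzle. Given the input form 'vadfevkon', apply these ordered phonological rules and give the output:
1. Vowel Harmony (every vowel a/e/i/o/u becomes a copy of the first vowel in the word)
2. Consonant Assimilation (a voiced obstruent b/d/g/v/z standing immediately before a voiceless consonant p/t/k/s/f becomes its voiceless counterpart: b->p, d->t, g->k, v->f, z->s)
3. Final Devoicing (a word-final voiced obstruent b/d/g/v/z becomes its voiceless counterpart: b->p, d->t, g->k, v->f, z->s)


Starting form: 'vadfevkon'
Rule 1: Vowel Harmony: all vowels become 'a' (matching first vowel). 'vadfevkon' -> 'vadfavkan'
Rule 2: Consonant Assimilation: voiced obstruent before voiceless consonant becomes voiceless ('df' -> 'tf', 'vk' -> 'fk'). 'vadfavkan' -> 'vatfafkan'
Rule 3: Final Devoicing: final consonant 'n' is not one of the voiced obstruents b/d/g/v/z. No change.
Final form: 'vatfafkan'

vatfafkan


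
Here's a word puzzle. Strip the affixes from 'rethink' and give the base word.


Remove prefix 're' from 'rethink' to get root 'think'.

think


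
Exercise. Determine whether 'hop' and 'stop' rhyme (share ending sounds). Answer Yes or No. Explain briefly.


Rime (stressed vowel + following sounds) of 'hop': -op = /ɒp/
Rime of 'stop': -op = /ɒp/
/ɒp/ and /ɒp/ are the same ending sound, so the words rhyme.

Yes


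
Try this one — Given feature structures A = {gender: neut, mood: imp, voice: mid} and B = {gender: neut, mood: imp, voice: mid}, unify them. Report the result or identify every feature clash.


Compare features:
gender: A=neut vs B=neut -> unified: neut
mood: A=imp vs B=imp -> unified: imp
voice: A=mid vs B=mid -> unified: mid
No clashes found.

Unified: {gender: neut, mood: imp, voice: mid}


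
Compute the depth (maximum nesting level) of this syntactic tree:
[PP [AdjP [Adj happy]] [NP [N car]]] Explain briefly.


Count bracket nesting levels:
'[' at pos 0: depth = 1
'[' at pos 4: depth = 2
'[' at pos 10: depth = 3
'[' at pos 23: depth = 2
'[' at pos 27: depth = 3
Maximum depth reached: 3

3


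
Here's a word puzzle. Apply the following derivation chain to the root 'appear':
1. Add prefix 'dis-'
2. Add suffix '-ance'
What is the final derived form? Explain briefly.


Step 1: Add prefix 'dis-' to 'appear' = 'disappear'
Step 2: Add suffix '-ance' to 'disappear' = 'disappearance'

disappearance


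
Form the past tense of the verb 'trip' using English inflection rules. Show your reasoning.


Apply rule: Double final consonant and add -ed. 'trip' becomes 'tripped'.

tripped


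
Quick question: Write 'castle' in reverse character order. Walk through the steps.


Reverse 'castle' character by character: 'eltsac'.

eltsac


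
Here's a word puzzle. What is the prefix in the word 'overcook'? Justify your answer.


The word 'overcook' = 'over' (prefix) + 'cook' (root). The prefix is 'over'.

over


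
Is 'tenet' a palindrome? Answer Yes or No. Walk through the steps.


Forward: 'tenet'
Reversed: 'tenet'
They are identical.

Yes


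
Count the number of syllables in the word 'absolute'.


Break 'absolute' into syllables: ab-so-lute -> ab | so | lute = 3 syllables

3 syllables


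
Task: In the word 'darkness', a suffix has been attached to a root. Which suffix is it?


The word 'darkness' = 'dark' (root) + '-ness' (suffix). The suffix is '-ness'.

ness
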